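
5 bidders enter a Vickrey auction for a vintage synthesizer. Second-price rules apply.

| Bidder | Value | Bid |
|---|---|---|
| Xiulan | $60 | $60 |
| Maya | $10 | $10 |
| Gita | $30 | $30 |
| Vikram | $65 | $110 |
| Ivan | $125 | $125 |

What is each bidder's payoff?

Payoffs: Xiulan $0, Maya $0, Gita $0, Vikram $0, Ivan $15.

Ordered from highest: Ivan $125 > Vikram $110 > Xiulan $60 > Gita $30 > Maya $10.
Ivan has the top bid and wins; the price is the second-highest bid, $110.
Ivan's payoff = $125 − $110 = $15. All other bidders lose, so their payoff is 0.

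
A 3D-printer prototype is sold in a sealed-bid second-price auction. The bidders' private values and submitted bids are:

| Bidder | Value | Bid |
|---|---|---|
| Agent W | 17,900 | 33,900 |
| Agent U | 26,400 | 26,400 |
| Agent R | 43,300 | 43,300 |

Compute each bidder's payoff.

Payoffs: Agent W 0, Agent U 0, Agent R 9,400.

Sorted high to low: Agent R 43,300, then Agent W 33,900, then Agent U 26,400.
Agent R has the top bid and wins; the price is the second-highest bid, 33,900.
Agent R's payoff = 43,300 − 33,900 = 9,400. All other bidders lose, so their payoff is 0.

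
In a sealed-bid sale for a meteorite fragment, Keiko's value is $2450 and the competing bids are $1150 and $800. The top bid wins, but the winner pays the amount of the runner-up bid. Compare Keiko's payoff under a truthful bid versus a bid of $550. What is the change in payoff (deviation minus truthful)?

-$1300

The highest competing bid is $1150.
Bidding truthfully at $2450: Keiko has the top bid, wins, and pays the second-highest bid $1150. Payoff = $2450 − $1150 = $1300.
Bidding $550: the top bid is $1150 (a rival), so Keiko loses. Payoff = $0.
Change = $0 − $1300 = -$1300.
This is the dominant-strategy logic: truthful bidding weakly beats any alternative.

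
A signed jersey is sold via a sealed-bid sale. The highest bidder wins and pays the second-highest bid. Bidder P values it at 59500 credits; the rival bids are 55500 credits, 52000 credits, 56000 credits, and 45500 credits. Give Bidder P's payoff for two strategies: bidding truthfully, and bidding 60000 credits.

(a) 3500 credits  (b) 3500 credits

The highest competing bid is 56000 credits.
Bidding truthfully at 59500 credits: Bidder P has the top bid, wins, and pays the second-highest bid 56000 credits. Payoff = 59500 credits − 56000 credits = 3500 credits.
Bidding 60000 credits: Bidder P has the top bid, wins, and pays the second-highest bid 56000 credits. Payoff = 59500 credits − 56000 credits = 3500 credits.
The bid only affects whether you win, not the price — here both bids land on the same side of the top rival bid, so the deviation is payoff-neutral.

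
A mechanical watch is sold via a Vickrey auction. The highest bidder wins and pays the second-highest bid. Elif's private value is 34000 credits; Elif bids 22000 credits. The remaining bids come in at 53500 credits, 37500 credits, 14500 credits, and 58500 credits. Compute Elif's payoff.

Elif's payoff: 0 credits.

Highest competing bid: 58500 credits.
Elif's bid 22000 credits is not the highest, so Elif loses, pays nothing, and earns zero payoff.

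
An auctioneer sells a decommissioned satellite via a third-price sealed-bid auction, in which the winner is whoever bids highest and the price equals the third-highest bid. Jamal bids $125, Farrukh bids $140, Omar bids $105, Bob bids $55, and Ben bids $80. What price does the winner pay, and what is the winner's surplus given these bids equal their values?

The winner pays $105 for a surplus of $35.

Ordered from highest: Farrukh $140, then Jamal $125, then Omar $105, then Ben $80, then Bob $55.
Farrukh is the highest bidder, so Farrukh wins.
Under the third-price rule, the price is the third-highest bid: $105.
Surplus = $140 − $105 = $35.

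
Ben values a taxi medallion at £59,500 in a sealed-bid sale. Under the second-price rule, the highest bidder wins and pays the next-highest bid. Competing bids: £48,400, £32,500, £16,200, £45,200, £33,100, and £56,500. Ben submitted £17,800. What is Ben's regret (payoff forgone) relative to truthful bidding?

The highest competing bid is £56,500.
Bidding truthfully at £59,500: Ben has the top bid, wins, and pays the second-highest bid £56,500. Payoff = £59,500 − £56,500 = £3,000.
Bidding £17,800: the top bid is £56,500 (a rival), so Ben loses. Payoff = £0.
Regret = truthful payoff − actual payoff = £3,000 − £0 = £3,000.
Deviating from a truthful bid can only lose payoff in a second-price auction — never gain.

Regret: £3,000.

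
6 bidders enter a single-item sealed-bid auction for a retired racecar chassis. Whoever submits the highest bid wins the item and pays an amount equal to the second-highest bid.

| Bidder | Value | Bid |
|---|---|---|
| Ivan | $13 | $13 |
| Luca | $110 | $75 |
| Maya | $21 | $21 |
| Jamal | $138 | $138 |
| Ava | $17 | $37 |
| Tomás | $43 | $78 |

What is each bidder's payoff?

Ivan $0, Luca $0, Maya $0, Jamal $60, Ava $0, Tomás $0.

Bids in descending order: Jamal $138, then Tomás $78, then Luca $75, then Ava $37, then Maya $21, then Ivan $13.
Jamal has the top bid and wins; the price is the second-highest bid, $78.
Jamal's payoff = $138 − $78 = $60. All other bidders lose, so their payoff is 0.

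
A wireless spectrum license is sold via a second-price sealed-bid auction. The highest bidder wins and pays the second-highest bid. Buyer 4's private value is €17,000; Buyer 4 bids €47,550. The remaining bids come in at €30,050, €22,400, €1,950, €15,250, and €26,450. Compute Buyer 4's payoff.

Highest competing bid: €30,050.
Buyer 4's bid €47,550 is the highest overall, so Buyer 4 wins and pays the second-highest bid, €30,050.
Payoff = value − price = €17,000 − €30,050 = -€13,050.
Overbidding won the item at a price above value — truthful bidding would have avoided this loss.

The bidder's payoff: -€13,050.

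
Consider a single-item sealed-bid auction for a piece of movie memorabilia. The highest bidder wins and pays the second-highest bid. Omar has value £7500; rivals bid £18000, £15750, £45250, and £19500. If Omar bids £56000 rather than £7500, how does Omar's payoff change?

Payoff change: -£37750.

The highest competing bid is £45250.
Bidding truthfully at £7500: the top bid is £45250 (a rival), so Omar loses. Payoff = £0.
Bidding £56000: Omar has the top bid, wins, and pays the second-highest bid £45250. Payoff = £7500 − £45250 = -£37750.
Change = -£37750 − £0 = -£37750.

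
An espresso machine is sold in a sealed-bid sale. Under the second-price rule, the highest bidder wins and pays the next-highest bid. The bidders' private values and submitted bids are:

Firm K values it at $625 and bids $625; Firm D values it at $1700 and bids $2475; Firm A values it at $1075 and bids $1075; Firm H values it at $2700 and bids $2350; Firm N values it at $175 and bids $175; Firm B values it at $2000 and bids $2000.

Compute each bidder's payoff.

Firm K $0, Firm D -$650, Firm A $0, Firm H $0, Firm N $0, Firm B $0.

Sorted high to low: Firm D $2475, then Firm H $2350, then Firm B $2000, then Firm A $1075, then Firm K $625, then Firm N $175.
Firm D has the top bid and wins; the price is the second-highest bid, $2350.
Firm D's payoff = $1700 − $2350 = -$650. All other bidders lose, so their payoff is 0.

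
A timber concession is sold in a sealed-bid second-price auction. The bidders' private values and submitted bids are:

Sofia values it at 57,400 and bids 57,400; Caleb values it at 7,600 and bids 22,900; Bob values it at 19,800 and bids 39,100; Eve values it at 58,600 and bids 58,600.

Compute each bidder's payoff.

Payoffs: Sofia 0, Caleb 0, Bob 0, Eve 1,200.

Ordered from highest: Eve 58,600; Sofia 57,400; Bob 39,100; Caleb 22,900.
Eve has the top bid and wins; the price is the second-highest bid, 57,400.
Eve's payoff = 58,600 − 57,400 = 1,200. All other bidders lose, so their payoff is 0.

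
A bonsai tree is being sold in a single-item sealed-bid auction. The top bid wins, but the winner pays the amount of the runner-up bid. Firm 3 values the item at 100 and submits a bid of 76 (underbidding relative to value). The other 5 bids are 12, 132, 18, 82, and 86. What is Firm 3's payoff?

Highest competing bid: 132.
Firm 3's bid 76 is not the highest, so Firm 3 loses, pays nothing, and earns zero payoff.

Payoff = 0.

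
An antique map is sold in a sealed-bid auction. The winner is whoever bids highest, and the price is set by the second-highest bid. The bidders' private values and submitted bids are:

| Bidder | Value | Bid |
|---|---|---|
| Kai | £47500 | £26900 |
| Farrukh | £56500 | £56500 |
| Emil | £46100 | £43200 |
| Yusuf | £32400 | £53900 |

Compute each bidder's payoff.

Ranking the bids: Farrukh £56500, then Yusuf £53900, then Emil £43200, then Kai £26900.
Farrukh has the top bid and wins; the price is the second-highest bid, £53900.
Farrukh's payoff = £56500 − £53900 = £2600. All other bidders lose, so their payoff is 0.

Kai £0, Farrukh £2600, Emil £0, Yusuf £0.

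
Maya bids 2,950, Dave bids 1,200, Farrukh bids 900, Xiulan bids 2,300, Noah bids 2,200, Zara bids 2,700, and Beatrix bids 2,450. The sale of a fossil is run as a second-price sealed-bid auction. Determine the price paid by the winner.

2,700

Ranking the bids: Maya 2,950, then Zara 2,700, then Beatrix 2,450, then Xiulan 2,300, then Noah 2,200, then Dave 1,200, then Farrukh 900.
Maya has the highest bid, so Maya wins.
The second-highest bid is 2,700, so that is what Maya pays.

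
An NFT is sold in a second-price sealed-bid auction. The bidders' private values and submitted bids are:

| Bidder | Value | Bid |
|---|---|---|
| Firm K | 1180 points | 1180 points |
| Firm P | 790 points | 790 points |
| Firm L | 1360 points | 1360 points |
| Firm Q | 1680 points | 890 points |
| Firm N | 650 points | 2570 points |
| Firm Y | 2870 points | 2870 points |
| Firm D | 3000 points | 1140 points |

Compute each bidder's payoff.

Bids in descending order: Firm Y 2870 points, then Firm N 2570 points, then Firm L 1360 points, then Firm K 1180 points, then Firm D 1140 points, then Firm Q 890 points, then Firm P 790 points.
Firm Y has the top bid and wins; the price is the second-highest bid, 2570 points.
Firm Y's payoff = 2870 points − 2570 points = 300 points. All other bidders lose, so their payoff is 0.

Payoffs: Firm K 0 points, Firm P 0 points, Firm L 0 points, Firm Q 0 points, Firm N 0 points, Firm Y 300 points, Firm D 0 points.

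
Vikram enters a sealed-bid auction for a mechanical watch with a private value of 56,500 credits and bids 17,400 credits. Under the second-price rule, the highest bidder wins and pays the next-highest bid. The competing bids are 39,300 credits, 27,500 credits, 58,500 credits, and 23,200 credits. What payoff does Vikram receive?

Highest competing bid: 58,500 credits.
Vikram's bid 17,400 credits is not the highest, so Vikram loses, pays nothing, and earns zero payoff.

Vikram's payoff: 0 credits.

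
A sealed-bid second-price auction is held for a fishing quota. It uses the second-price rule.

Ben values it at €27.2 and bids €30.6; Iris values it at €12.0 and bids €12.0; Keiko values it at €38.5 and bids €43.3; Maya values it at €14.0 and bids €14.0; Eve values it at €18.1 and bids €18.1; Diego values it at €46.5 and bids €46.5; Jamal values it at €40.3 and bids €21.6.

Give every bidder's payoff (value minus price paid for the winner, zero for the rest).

Sorted high to low: Diego €46.5 > Keiko €43.3 > Ben €30.6 > Jamal €21.6 > Eve €18.1 > Maya €14.0 > Iris €12.0.
Diego has the top bid and wins; the price is the second-highest bid, €43.3.
Diego's payoff = €46.5 − €43.3 = €3.2. All other bidders lose, so their payoff is 0.

Ben €0.0, Iris €0.0, Keiko €0.0, Maya €0.0, Eve €0.0, Diego €3.2, Jamal €0.0.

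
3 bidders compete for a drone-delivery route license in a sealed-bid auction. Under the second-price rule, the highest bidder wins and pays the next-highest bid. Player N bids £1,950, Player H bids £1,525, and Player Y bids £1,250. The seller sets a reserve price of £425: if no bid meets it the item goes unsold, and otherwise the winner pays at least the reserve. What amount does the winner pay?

The winner pays £1,525.

Sorted high to low: Player N £1,950, then Player H £1,525, then Player Y £1,250.
Player N has the highest bid, so Player N wins.
The second-highest bid is £1,525, which exceeds the reserve, so that sets the price.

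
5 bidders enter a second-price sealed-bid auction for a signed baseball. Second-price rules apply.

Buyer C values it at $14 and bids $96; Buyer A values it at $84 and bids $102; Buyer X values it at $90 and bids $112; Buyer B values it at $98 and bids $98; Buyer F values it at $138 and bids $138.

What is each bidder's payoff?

Ordered from highest: Buyer F $138 > Buyer X $112 > Buyer A $102 > Buyer B $98 > Buyer C $96.
Buyer F has the top bid and wins; the price is the second-highest bid, $112.
Buyer F's payoff = $138 − $112 = $26. All other bidders lose, so their payoff is 0.

Payoffs: Buyer C $0, Buyer A $0, Buyer X $0, Buyer B $0, Buyer F $26.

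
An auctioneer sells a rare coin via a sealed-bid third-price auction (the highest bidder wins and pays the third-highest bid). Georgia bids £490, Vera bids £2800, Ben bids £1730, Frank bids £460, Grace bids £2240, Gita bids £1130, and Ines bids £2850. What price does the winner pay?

Ranking the bids: Ines £2850 > Vera £2800 > Grace £2240 > Ben £1730 > Gita £1130 > Georgia £490 > Frank £460.
Ines is the highest bidder, so Ines wins.
Under the third-price rule, the price is the third-highest bid: £2240.

Price paid: £2240.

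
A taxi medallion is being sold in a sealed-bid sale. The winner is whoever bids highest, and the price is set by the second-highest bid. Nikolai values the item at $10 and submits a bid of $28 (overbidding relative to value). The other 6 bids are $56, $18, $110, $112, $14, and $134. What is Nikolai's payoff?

Highest competing bid: $134.
Nikolai's bid $28 is not the highest, so Nikolai loses, pays nothing, and earns zero payoff.

Nikolai's payoff: $0.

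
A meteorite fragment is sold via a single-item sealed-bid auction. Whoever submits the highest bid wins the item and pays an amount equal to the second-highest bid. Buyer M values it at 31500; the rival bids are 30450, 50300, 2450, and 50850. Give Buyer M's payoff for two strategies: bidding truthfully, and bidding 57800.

The highest competing bid is 50850.
Bidding truthfully at 31500: the top bid is 50850 (a rival), so Buyer M loses. Payoff = 0.
Bidding 57800: Buyer M has the top bid, wins, and pays the second-highest bid 50850. Payoff = 31500 − 50850 = -19350.
This is the dominant-strategy logic: truthful bidding weakly beats any alternative.

(a) 0  (b) -19350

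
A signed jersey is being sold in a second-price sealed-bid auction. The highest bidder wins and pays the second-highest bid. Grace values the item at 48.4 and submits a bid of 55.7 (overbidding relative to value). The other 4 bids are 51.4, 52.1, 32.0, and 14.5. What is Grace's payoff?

Payoff = -3.7.

Highest competing bid: 52.1.
Grace's bid 55.7 is the highest overall, so Grace wins and pays the second-highest bid, 52.1.
Payoff = value − price = 48.4 − 52.1 = -3.7.
Overbidding won the item at a price above value — truthful bidding would have avoided this loss.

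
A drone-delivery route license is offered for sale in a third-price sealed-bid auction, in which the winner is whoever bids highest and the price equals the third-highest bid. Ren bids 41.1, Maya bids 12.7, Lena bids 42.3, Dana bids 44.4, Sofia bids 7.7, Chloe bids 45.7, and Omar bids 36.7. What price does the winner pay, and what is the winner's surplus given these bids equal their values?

Price 42.3; surplus 3.4.

Sorted high to low: Chloe 45.7; Dana 44.4; Lena 42.3; Ren 41.1; Omar 36.7; Maya 12.7; Sofia 7.7.
Chloe is the highest bidder, so Chloe wins.
Under the third-price rule, the price is the third-highest bid: 42.3.
Surplus = 45.7 − 42.3 = 3.4.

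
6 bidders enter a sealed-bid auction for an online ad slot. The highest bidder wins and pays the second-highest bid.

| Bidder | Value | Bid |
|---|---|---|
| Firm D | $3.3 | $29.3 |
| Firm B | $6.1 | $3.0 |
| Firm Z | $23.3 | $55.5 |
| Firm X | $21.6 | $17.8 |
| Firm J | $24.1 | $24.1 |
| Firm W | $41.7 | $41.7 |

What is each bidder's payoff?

Firm D $0.0, Firm B $0.0, Firm Z -$18.4, Firm X $0.0, Firm J $0.0, Firm W $0.0.

Bids in descending order: Firm Z $55.5, then Firm W $41.7, then Firm D $29.3, then Firm J $24.1, then Firm X $17.8, then Firm B $3.0.
Firm Z has the top bid and wins; the price is the second-highest bid, $41.7.
Firm Z's payoff = $23.3 − $41.7 = -$18.4. All other bidders lose, so their payoff is 0.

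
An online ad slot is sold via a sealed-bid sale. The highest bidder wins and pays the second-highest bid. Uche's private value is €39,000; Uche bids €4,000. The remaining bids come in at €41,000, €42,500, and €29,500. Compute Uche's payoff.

Highest competing bid: €42,500.
Uche's bid €4,000 is not the highest, so Uche loses, pays nothing, and earns zero payoff.

Uche's payoff: €0.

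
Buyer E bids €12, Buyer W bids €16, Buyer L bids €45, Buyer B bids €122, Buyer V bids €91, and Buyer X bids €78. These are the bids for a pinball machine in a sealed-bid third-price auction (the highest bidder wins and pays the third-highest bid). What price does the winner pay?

€78

Bids in descending order: Buyer B €122 > Buyer V €91 > Buyer X €78 > Buyer L €45 > Buyer W €16 > Buyer E €12.
Buyer B is the highest bidder, so Buyer B wins.
Under the third-price rule, the price is the third-highest bid: €78.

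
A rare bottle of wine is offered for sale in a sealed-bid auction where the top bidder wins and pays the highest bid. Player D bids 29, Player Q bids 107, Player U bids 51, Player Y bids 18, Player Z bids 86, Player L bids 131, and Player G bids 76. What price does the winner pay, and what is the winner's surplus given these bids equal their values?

Ordered from highest: Player L 131 > Player Q 107 > Player Z 86 > Player G 76 > Player U 51 > Player D 29 > Player Y 18.
Player L is the highest bidder, so Player L wins.
Under the first-price rule, the price is the highest bid: 131.
Surplus = 131 − 131 = 0.

The winner pays 131 for a surplus of 0.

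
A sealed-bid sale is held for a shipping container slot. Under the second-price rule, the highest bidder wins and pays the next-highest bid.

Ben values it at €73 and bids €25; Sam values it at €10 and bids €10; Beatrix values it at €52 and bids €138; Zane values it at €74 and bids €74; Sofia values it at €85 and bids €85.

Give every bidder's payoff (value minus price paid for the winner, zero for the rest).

Payoffs: Ben €0, Sam €0, Beatrix -€33, Zane €0, Sofia €0.

Sorted high to low: Beatrix €138; Sofia €85; Zane €74; Ben €25; Sam €10.
Beatrix has the top bid and wins; the price is the second-highest bid, €85.
Beatrix's payoff = €52 − €85 = -€33. All other bidders lose, so their payoff is 0.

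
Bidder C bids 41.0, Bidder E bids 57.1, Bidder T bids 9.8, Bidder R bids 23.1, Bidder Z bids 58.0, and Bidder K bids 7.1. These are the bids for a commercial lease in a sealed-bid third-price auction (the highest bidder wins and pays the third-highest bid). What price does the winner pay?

Sorted high to low: Bidder Z 58.0 > Bidder E 57.1 > Bidder C 41.0 > Bidder R 23.1 > Bidder T 9.8 > Bidder K 7.1.
Bidder Z is the highest bidder, so Bidder Z wins.
Under the third-price rule, the price is the third-highest bid: 41.0.

41.0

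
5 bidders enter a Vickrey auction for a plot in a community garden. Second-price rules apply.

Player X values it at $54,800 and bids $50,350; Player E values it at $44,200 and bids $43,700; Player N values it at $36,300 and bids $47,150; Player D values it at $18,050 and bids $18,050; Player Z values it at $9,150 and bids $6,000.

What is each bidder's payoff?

Player X $7,650, Player E $0, Player N $0, Player D $0, Player Z $0.

Sorted high to low: Player X $50,350 > Player N $47,150 > Player E $43,700 > Player D $18,050 > Player Z $6,000.
Player X has the top bid and wins; the price is the second-highest bid, $47,150.
Player X's payoff = $54,800 − $47,150 = $7,650. All other bidders lose, so their payoff is 0.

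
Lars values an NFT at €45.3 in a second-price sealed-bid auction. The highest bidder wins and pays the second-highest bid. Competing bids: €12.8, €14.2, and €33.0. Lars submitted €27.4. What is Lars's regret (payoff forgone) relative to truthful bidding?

Payoff forgone: €12.3.

The highest competing bid is €33.0.
Bidding truthfully at €45.3: Lars has the top bid, wins, and pays the second-highest bid €33.0. Payoff = €45.3 − €33.0 = €12.3.
Bidding €27.4: the top bid is €33.0 (a rival), so Lars loses. Payoff = €0.0.
Regret = truthful payoff − actual payoff = €12.3 − €0.0 = €12.3.
Deviating from a truthful bid can only lose payoff in a second-price auction — never gain.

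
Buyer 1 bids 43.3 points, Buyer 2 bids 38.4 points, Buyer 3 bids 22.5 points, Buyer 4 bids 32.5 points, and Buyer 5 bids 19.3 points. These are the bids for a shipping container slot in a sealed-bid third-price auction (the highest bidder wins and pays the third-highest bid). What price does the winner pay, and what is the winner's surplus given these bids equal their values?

Price 32.5 points; surplus 10.8 points.

Sorted high to low: Buyer 1 43.3 points > Buyer 2 38.4 points > Buyer 4 32.5 points > Buyer 3 22.5 points > Buyer 5 19.3 points.
Buyer 1 is the highest bidder, so Buyer 1 wins.
Under the third-price rule, the price is the third-highest bid: 32.5 points.
Surplus = 43.3 points − 32.5 points = 10.8 points.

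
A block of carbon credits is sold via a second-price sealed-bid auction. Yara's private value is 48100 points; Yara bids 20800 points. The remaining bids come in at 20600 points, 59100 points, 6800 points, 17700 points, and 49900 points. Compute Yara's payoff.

Yara's payoff: 0 points.

Highest competing bid: 59100 points.
Yara's bid 20800 points is not the highest, so Yara loses, pays nothing, and earns zero payoff.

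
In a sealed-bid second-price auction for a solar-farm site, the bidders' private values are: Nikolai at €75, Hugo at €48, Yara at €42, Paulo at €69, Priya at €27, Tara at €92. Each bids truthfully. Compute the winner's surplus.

Ordered from highest: Tara €92; Nikolai €75; Paulo €69; Hugo €48; Yara €42; Priya €27.
Tara wins with the top bid and pays the second-highest, €75.
Surplus = €92 − €75 = €17.

Surplus = €17.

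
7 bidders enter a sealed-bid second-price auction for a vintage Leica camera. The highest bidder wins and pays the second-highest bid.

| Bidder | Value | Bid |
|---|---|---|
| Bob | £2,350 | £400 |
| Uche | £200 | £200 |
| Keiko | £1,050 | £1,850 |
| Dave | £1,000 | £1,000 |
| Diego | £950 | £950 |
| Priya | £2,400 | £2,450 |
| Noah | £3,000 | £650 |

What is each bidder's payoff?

Bob £0, Uche £0, Keiko £0, Dave £0, Diego £0, Priya £550, Noah £0.

Ranking the bids: Priya £2,450; Keiko £1,850; Dave £1,000; Diego £950; Noah £650; Bob £400; Uche £200.
Priya has the top bid and wins; the price is the second-highest bid, £1,850.
Priya's payoff = £2,400 − £1,850 = £550. All other bidders lose, so their payoff is 0.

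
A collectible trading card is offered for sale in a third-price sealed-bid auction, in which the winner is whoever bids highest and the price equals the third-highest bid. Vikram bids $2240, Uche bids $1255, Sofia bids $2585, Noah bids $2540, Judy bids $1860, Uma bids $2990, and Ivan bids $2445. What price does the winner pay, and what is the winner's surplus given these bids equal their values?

The winner pays $2540 for a surplus of $450.

Sorted high to low: Uma $2990 > Sofia $2585 > Noah $2540 > Ivan $2445 > Vikram $2240 > Judy $1860 > Uche $1255.
Uma is the highest bidder, so Uma wins.
Under the third-price rule, the price is the third-highest bid: $2540.
Surplus = $2990 − $2540 = $450.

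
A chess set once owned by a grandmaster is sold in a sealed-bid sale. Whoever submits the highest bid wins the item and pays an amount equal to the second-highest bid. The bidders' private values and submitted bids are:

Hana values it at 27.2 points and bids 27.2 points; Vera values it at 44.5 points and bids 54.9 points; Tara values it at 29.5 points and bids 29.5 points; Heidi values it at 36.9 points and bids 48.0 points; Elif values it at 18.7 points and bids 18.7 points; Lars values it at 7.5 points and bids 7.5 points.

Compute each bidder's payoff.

Ranking the bids: Vera 54.9 points > Heidi 48.0 points > Tara 29.5 points > Hana 27.2 points > Elif 18.7 points > Lars 7.5 points.
Vera has the top bid and wins; the price is the second-highest bid, 48.0 points.
Vera's payoff = 44.5 points − 48.0 points = -3.5 points. All other bidders lose, so their payoff is 0.

Hana 0.0 points, Vera -3.5 points, Tara 0.0 points, Heidi 0.0 points, Elif 0.0 points, Lars 0.0 points.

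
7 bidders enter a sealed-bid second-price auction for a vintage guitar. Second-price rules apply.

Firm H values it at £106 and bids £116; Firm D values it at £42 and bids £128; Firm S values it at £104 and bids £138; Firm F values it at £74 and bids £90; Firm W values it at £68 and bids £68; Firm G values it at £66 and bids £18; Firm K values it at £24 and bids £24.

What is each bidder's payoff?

Payoffs: Firm H £0, Firm D £0, Firm S -£24, Firm F £0, Firm W £0, Firm G £0, Firm K £0.

Bids in descending order: Firm S £138; Firm D £128; Firm H £116; Firm F £90; Firm W £68; Firm K £24; Firm G £18.
Firm S has the top bid and wins; the price is the second-highest bid, £128.
Firm S's payoff = £104 − £128 = -£24. All other bidders lose, so their payoff is 0.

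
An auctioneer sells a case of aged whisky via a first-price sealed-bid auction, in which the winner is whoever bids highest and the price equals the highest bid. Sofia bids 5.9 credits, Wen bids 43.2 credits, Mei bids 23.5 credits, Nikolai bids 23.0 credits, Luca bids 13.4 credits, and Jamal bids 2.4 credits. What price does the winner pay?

Sorted high to low: Wen 43.2 credits; Mei 23.5 credits; Nikolai 23.0 credits; Luca 13.4 credits; Sofia 5.9 credits; Jamal 2.4 credits.
Wen is the highest bidder, so Wen wins.
Under the first-price rule, the price is the highest bid: 43.2 credits.

43.2 credits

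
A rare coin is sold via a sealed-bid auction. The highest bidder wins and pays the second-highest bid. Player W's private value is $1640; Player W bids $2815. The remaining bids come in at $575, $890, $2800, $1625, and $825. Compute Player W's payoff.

-$1160

Highest competing bid: $2800.
Player W's bid $2815 is the highest overall, so Player W wins and pays the second-highest bid, $2800.
Payoff = value − price = $1640 − $2800 = -$1160.
Overbidding won the item at a price above value — truthful bidding would have avoided this loss.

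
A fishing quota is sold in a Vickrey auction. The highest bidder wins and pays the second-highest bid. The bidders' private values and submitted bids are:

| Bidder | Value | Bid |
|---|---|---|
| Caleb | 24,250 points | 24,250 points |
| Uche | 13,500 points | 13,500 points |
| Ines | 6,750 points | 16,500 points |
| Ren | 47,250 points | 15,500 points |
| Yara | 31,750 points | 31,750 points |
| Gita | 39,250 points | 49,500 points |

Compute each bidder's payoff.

Bids in descending order: Gita 49,500 points, then Yara 31,750 points, then Caleb 24,250 points, then Ines 16,500 points, then Ren 15,500 points, then Uche 13,500 points.
Gita has the top bid and wins; the price is the second-highest bid, 31,750 points.
Gita's payoff = 39,250 points − 31,750 points = 7,500 points. All other bidders lose, so their payoff is 0.

Payoffs: Caleb 0 points, Uche 0 points, Ines 0 points, Ren 0 points, Yara 0 points, Gita 7,500 points.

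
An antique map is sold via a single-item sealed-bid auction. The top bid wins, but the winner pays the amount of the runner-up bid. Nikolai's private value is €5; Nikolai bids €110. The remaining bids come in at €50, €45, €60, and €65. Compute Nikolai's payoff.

Highest competing bid: €65.
Nikolai's bid €110 is the highest overall, so Nikolai wins and pays the second-highest bid, €65.
Payoff = value − price = €5 − €65 = -€60.
Overbidding won the item at a price above value — truthful bidding would have avoided this loss.

Payoff = -€60.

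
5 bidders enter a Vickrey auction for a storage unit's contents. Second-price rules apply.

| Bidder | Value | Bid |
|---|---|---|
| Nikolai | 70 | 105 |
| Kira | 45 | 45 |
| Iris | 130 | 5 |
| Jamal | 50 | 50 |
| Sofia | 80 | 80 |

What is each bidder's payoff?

Nikolai -10, Kira 0, Iris 0, Jamal 0, Sofia 0.

Bids in descending order: Nikolai 105, then Sofia 80, then Jamal 50, then Kira 45, then Iris 5.
Nikolai has the top bid and wins; the price is the second-highest bid, 80.
Nikolai's payoff = 70 − 80 = -10. All other bidders lose, so their payoff is 0.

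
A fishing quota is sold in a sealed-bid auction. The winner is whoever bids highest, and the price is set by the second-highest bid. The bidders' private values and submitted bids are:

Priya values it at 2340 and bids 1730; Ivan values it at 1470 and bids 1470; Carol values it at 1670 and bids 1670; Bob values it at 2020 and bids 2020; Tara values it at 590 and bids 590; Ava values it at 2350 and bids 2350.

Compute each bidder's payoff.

Sorted high to low: Ava 2350 > Bob 2020 > Priya 1730 > Carol 1670 > Ivan 1470 > Tara 590.
Ava has the top bid and wins; the price is the second-highest bid, 2020.
Ava's payoff = 2350 − 2020 = 330. All other bidders lose, so their payoff is 0.

Payoffs: Priya 0, Ivan 0, Carol 0, Bob 0, Tara 0, Ava 330.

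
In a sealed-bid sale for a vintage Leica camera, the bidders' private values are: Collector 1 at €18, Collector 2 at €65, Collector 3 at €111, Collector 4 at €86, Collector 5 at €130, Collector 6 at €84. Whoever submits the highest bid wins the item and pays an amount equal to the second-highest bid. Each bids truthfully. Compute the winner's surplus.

€19

Ranking the bids: Collector 5 €130, then Collector 3 €111, then Collector 4 €86, then Collector 6 €84, then Collector 2 €65, then Collector 1 €18.
Collector 5 wins with the top bid and pays the second-highest, €111.
Surplus = €130 − €111 = €19.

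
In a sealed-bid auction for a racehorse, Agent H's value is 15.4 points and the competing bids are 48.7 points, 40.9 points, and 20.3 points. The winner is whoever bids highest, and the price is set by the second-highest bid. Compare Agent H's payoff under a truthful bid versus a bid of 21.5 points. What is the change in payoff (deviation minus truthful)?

Payoff change: 0.0 points.

The highest competing bid is 48.7 points.
Bidding truthfully at 15.4 points: the top bid is 48.7 points (a rival), so Agent H loses. Payoff = 0.0 points.
Bidding 21.5 points: the top bid is 48.7 points (a rival), so Agent H loses. Payoff = 0.0 points.
Change = 0.0 points − 0.0 points = 0.0 points.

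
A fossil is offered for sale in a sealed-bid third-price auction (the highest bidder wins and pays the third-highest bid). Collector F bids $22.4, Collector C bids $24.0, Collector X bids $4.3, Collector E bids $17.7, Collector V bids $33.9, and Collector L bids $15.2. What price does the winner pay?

Ordered from highest: Collector V $33.9 > Collector C $24.0 > Collector F $22.4 > Collector E $17.7 > Collector L $15.2 > Collector X $4.3.
Collector V is the highest bidder, so Collector V wins.
Under the third-price rule, the price is the third-highest bid: $22.4.

$22.4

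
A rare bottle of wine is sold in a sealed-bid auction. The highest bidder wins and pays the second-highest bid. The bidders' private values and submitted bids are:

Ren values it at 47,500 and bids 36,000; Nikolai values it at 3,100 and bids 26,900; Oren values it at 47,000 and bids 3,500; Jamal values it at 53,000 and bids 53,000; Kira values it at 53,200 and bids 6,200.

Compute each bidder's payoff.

Ren 0, Nikolai 0, Oren 0, Jamal 17,000, Kira 0.

Bids in descending order: Jamal 53,000, then Ren 36,000, then Nikolai 26,900, then Kira 6,200, then Oren 3,500.
Jamal has the top bid and wins; the price is the second-highest bid, 36,000.
Jamal's payoff = 53,000 − 36,000 = 17,000. All other bidders lose, so their payoff is 0.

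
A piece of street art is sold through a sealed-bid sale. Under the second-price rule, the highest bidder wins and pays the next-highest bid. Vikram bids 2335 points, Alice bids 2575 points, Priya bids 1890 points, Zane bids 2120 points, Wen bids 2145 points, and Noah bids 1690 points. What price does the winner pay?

2335 points

Ranking the bids: Alice 2575 points; Vikram 2335 points; Wen 2145 points; Zane 2120 points; Priya 1890 points; Noah 1690 points.
Alice has the highest bid, so Alice wins.
The second-highest bid is 2335 points, so that is what Alice pays.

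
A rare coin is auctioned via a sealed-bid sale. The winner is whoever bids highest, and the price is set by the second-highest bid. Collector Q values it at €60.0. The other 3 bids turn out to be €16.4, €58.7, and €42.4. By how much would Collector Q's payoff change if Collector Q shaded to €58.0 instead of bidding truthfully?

The highest competing bid is €58.7.
Bidding truthfully at €60.0: Collector Q has the top bid, wins, and pays the second-highest bid €58.7. Payoff = €60.0 − €58.7 = €1.3.
Bidding €58.0: the top bid is €58.7 (a rival), so Collector Q loses. Payoff = €0.0.
Change = €0.0 − €1.3 = -€1.3.
This is the dominant-strategy logic: truthful bidding weakly beats any alternative.

Payoff change: -€1.3.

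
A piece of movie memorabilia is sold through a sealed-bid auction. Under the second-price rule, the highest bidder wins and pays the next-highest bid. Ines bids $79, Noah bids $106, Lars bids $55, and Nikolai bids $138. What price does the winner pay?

The winner pays $106.

Sorted high to low: Nikolai $138 > Noah $106 > Ines $79 > Lars $55.
Nikolai has the highest bid, so Nikolai wins.
The second-highest bid is $106, so that is what Nikolai pays.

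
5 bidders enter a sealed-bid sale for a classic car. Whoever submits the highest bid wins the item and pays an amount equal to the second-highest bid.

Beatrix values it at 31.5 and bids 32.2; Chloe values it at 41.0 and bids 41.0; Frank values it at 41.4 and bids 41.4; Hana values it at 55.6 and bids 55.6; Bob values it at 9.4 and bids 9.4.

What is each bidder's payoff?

Sorted high to low: Hana 55.6; Frank 41.4; Chloe 41.0; Beatrix 32.2; Bob 9.4.
Hana has the top bid and wins; the price is the second-highest bid, 41.4.
Hana's payoff = 55.6 − 41.4 = 14.2. All other bidders lose, so their payoff is 0.

Beatrix 0.0, Chloe 0.0, Frank 0.0, Hana 14.2, Bob 0.0.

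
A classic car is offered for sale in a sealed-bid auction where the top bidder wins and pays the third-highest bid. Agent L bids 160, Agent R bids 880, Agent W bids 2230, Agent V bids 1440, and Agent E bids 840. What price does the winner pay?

Price paid: 880.

Bids in descending order: Agent W 2230; Agent V 1440; Agent R 880; Agent E 840; Agent L 160.
Agent W is the highest bidder, so Agent W wins.
Under the third-price rule, the price is the third-highest bid: 880.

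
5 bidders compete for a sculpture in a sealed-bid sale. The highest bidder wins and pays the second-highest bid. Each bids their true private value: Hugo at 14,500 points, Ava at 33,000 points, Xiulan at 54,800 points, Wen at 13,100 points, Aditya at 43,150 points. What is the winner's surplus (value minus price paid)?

Surplus = 11,650 points.

Ordered from highest: Xiulan 54,800 points; Aditya 43,150 points; Ava 33,000 points; Hugo 14,500 points; Wen 13,100 points.
Xiulan wins with the top bid and pays the second-highest, 43,150 points.
Surplus = 54,800 points − 43,150 points = 11,650 points.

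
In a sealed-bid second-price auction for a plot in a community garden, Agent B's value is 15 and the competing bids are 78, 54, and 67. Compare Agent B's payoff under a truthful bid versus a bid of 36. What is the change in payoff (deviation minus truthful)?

The highest competing bid is 78.
Bidding truthfully at 15: the top bid is 78 (a rival), so Agent B loses. Payoff = 0.
Bidding 36: the top bid is 78 (a rival), so Agent B loses. Payoff = 0.
Change = 0 − 0 = 0.

Change in payoff: 0.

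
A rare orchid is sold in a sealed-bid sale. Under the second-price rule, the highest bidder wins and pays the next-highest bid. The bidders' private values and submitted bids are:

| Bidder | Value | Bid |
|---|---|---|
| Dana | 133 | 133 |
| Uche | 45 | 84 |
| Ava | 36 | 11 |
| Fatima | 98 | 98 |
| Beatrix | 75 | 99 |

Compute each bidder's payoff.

Ordered from highest: Dana 133; Beatrix 99; Fatima 98; Uche 84; Ava 11.
Dana has the top bid and wins; the price is the second-highest bid, 99.
Dana's payoff = 133 − 99 = 34. All other bidders lose, so their payoff is 0.

Dana 34, Uche 0, Ava 0, Fatima 0, Beatrix 0.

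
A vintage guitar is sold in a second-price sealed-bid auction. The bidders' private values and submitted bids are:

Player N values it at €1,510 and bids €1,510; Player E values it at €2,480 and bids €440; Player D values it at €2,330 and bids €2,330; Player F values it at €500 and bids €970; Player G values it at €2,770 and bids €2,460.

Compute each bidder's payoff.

Player N €0, Player E €0, Player D €0, Player F €0, Player G €440.

Ranking the bids: Player G €2,460, then Player D €2,330, then Player N €1,510, then Player F €970, then Player E €440.
Player G has the top bid and wins; the price is the second-highest bid, €2,330.
Player G's payoff = €2,770 − €2,330 = €440. All other bidders lose, so their payoff is 0.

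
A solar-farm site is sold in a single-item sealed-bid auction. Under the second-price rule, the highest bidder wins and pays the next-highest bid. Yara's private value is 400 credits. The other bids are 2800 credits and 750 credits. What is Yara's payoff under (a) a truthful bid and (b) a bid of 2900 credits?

The highest competing bid is 2800 credits.
Bidding truthfully at 400 credits: the top bid is 2800 credits (a rival), so Yara loses. Payoff = 0 credits.
Bidding 2900 credits: Yara has the top bid, wins, and pays the second-highest bid 2800 credits. Payoff = 400 credits − 2800 credits = -2400 credits.
This is the dominant-strategy logic: truthful bidding weakly beats any alternative.

(a) 0 credits  (b) -2400 credits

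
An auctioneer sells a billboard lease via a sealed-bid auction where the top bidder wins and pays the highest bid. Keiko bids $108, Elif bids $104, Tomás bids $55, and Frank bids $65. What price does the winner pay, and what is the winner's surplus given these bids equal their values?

Sorted high to low: Keiko $108 > Elif $104 > Frank $65 > Tomás $55.
Keiko is the highest bidder, so Keiko wins.
Under the first-price rule, the price is the highest bid: $108.
Surplus = $108 − $108 = $0.

Price $108; surplus $0.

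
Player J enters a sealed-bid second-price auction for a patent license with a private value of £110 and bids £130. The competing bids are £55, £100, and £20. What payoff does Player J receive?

Highest competing bid: £100.
Player J's bid £130 is the highest overall, so Player J wins and pays the second-highest bid, £100.
Payoff = value − price = £110 − £100 = £10.

Player J's payoff: £10.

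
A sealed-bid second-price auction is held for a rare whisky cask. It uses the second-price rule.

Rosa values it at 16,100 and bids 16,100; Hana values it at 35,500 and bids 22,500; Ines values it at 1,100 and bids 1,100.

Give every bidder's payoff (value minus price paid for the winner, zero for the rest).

Bids in descending order: Hana 22,500 > Rosa 16,100 > Ines 1,100.
Hana has the top bid and wins; the price is the second-highest bid, 16,100.
Hana's payoff = 35,500 − 16,100 = 19,400. All other bidders lose, so their payoff is 0.

Payoffs: Rosa 0, Hana 19,400, Ines 0.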